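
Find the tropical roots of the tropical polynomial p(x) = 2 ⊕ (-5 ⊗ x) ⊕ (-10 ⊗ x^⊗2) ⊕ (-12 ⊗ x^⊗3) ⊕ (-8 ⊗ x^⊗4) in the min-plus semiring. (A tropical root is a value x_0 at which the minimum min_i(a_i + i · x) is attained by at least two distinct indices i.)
Roots: {-4, 2, 5, 7}

Each tropical root is a break point of the lower envelope of the lines y = a_i + i · x (there are 5 lines, with slopes 0, 1, ..., 4). Only the lines that attain the minimum somewhere contribute to roots; other lines are dominated. Here the surviving (envelope) indices are i = 4, i = 3, i = 2, i = 1, i = 0.
Intersections between consecutive envelope lines give the roots: for adjacent envelope indices i < j the intersection is x = (a_i − a_j) / (j − i). Reading off the sorted break points: {-4, 2, 5, 7}.
Verification: at each break x_0, at least two indices attain the minimum of min_i(a_i + i · x_0).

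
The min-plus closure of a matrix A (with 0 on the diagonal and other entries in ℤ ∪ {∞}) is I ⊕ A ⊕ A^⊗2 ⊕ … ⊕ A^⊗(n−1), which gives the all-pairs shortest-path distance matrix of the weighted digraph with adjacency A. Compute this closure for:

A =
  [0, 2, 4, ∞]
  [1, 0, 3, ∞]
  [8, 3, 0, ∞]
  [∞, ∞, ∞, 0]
Closure =
  [0, 2, 4, ∞]
  [1, 0, 3, ∞]
  [4, 3, 0, ∞]
  [∞, ∞, ∞, 0]

This is the Floyd-Warshall all-pairs shortest-path computation. For each intermediate vertex k = 0, 1, …, 3, update dist[i][j] ← min(dist[i][j], dist[i][k] + dist[k][j]). The final matrix gives, for each (i, j), the minimum total weight of any directed path from i to j (possibly empty when i = j).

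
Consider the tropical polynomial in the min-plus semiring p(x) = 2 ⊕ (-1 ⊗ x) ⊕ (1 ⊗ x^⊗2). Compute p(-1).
p(-1) = -2

A tropical monomial a ⊗ x^⊗i evaluates to a + i · x. Evaluating each term at x = -1:
  Term 0 contributes 2 + 0 · -1 = 2
  Term 1 contributes -1 + 1 · -1 = -2
  Term 2 contributes 1 + 2 · -1 = -1
p(-1) = ⊕ of these = min[2, -2, -1] = -2.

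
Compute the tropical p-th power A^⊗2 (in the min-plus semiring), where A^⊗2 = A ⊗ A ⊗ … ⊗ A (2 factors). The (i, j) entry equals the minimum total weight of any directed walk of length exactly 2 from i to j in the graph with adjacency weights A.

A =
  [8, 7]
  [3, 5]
A^⊗2 =
  [10, 12]
  [8, 10]

Each entry (A^⊗2)_ij equals the minimum over all length-2 walks i = v_0 → v_1 → … → v_2 = j of Σ_t A[v_t][v_{t+1}]. For example, for (i, j) = (0, 1) we minimise over 2 possible intermediate vertex sequences; the minimum is 12, attained along the walk 0 → 1 → 1.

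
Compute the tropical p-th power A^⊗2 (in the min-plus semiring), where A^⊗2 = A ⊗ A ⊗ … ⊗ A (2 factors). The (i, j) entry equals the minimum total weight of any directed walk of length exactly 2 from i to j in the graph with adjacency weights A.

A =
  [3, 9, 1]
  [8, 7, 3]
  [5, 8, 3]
A^⊗2 =
  [6, 9, 4]
  [8, 11, 6]
  [8, 11, 6]

Each entry (A^⊗2)_ij equals the minimum over all length-2 walks i = v_0 → v_1 → … → v_2 = j of Σ_t A[v_t][v_{t+1}]. For example, for (i, j) = (0, 2) we minimise over 3 possible intermediate vertex sequences; the minimum is 4, attained along the walk 0 → 0 → 2.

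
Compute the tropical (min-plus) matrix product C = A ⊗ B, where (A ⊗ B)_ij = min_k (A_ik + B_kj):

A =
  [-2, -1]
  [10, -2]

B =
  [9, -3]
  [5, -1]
A ⊗ B =
  [4, -5]
  [3, -3]

Apply the min-plus product entry-by-entry:
  C[0][0] = min over k of (A[0][0] + B[0][0] = -2 + 9 = 7, A[0][1] + B[1][0] = -1 + 5 = 4) = 4 (attained at k = 1)
  C[0][1] = min over k of (A[0][0] + B[0][1] = -2 + -3 = -5, A[0][1] + B[1][1] = -1 + -1 = -2) = -5 (attained at k = 0)
  C[1][0] = min over k of (A[1][0] + B[0][0] = 10 + 9 = 19, A[1][1] + B[1][0] = -2 + 5 = 3) = 3 (attained at k = 1)
  C[1][1] = min over k of (A[1][0] + B[0][1] = 10 + -3 = 7, A[1][1] + B[1][1] = -2 + -1 = -3) = -3 (attained at k = 1)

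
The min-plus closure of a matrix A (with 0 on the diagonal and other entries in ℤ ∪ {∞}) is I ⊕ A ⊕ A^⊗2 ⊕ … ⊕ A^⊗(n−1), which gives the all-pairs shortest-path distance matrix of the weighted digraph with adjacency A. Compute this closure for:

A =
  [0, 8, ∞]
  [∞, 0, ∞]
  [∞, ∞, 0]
Closure =
  [0, 8, ∞]
  [∞, 0, ∞]
  [∞, ∞, 0]

This is the Floyd-Warshall all-pairs shortest-path computation. For each intermediate vertex k = 0, 1, …, 2, update dist[i][j] ← min(dist[i][j], dist[i][k] + dist[k][j]). The final matrix gives, for each (i, j), the minimum total weight of any directed path from i to j (possibly empty when i = j).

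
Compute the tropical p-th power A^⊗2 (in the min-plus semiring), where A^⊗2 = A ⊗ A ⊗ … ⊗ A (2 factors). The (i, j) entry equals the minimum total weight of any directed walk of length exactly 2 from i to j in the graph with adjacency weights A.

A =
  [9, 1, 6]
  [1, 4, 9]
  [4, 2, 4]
A^⊗2 =
  [2, 5, 10]
  [5, 2, 7]
  [3, 5, 8]

Each entry (A^⊗2)_ij equals the minimum over all length-2 walks i = v_0 → v_1 → … → v_2 = j of Σ_t A[v_t][v_{t+1}]. For example, for (i, j) = (0, 2) we minimise over 3 possible intermediate vertex sequences; the minimum is 10, attained along the walk 0 → 1 → 2.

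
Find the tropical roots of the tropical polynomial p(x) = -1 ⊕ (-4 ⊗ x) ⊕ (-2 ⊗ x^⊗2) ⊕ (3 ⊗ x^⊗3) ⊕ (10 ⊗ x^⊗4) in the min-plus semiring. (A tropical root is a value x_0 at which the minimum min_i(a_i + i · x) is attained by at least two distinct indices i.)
Roots: {-7, -5, -2, 3}

Each tropical root is a break point of the lower envelope of the lines y = a_i + i · x (there are 5 lines, with slopes 0, 1, ..., 4). Only the lines that attain the minimum somewhere contribute to roots; other lines are dominated. Here the surviving (envelope) indices are i = 4, i = 3, i = 2, i = 1, i = 0.
Intersections between consecutive envelope lines give the roots: for adjacent envelope indices i < j the intersection is x = (a_i − a_j) / (j − i). Reading off the sorted break points: {-7, -5, -2, 3}.
Verification: at each break x_0, at least two indices attain the minimum of min_i(a_i + i · x_0).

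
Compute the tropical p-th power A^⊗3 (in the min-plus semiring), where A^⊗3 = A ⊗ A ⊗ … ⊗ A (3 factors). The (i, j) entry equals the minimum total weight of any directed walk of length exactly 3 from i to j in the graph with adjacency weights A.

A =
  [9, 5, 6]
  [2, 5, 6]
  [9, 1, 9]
A^⊗3 =
  [9, 12, 13]
  [9, 9, 13]
  [8, 8, 9]

Each entry (A^⊗3)_ij equals the minimum over all length-3 walks i = v_0 → v_1 → … → v_3 = j of Σ_t A[v_t][v_{t+1}]. For example, for (i, j) = (0, 2) we minimise over 9 possible intermediate vertex sequences; the minimum is 13, attained along the walk 0 → 1 → 0 → 2.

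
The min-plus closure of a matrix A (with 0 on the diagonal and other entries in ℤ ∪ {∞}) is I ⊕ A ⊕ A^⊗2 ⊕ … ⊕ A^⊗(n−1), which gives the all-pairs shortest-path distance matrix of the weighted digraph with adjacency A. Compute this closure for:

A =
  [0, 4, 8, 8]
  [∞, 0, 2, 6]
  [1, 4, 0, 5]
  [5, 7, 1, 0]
Closure =
  [0, 4, 6, 8]
  [3, 0, 2, 6]
  [1, 4, 0, 5]
  [2, 5, 1, 0]

This is the Floyd-Warshall all-pairs shortest-path computation. For each intermediate vertex k = 0, 1, …, 3, update dist[i][j] ← min(dist[i][j], dist[i][k] + dist[k][j]). The final matrix gives, for each (i, j), the minimum total weight of any directed path from i to j (possibly empty when i = j).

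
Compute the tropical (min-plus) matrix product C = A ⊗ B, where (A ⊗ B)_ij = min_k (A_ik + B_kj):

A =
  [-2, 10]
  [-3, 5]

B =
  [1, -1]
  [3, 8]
A ⊗ B =
  [-1, -3]
  [-2, -4]

Apply the min-plus product entry-by-entry:
  C[0][0] = min over k of (A[0][0] + B[0][0] = -2 + 1 = -1, A[0][1] + B[1][0] = 10 + 3 = 13) = -1 (attained at k = 0)
  C[0][1] = min over k of (A[0][0] + B[0][1] = -2 + -1 = -3, A[0][1] + B[1][1] = 10 + 8 = 18) = -3 (attained at k = 0)
  C[1][0] = min over k of (A[1][0] + B[0][0] = -3 + 1 = -2, A[1][1] + B[1][0] = 5 + 3 = 8) = -2 (attained at k = 0)
  C[1][1] = min over k of (A[1][0] + B[0][1] = -3 + -1 = -4, A[1][1] + B[1][1] = 5 + 8 = 13) = -4 (attained at k = 0)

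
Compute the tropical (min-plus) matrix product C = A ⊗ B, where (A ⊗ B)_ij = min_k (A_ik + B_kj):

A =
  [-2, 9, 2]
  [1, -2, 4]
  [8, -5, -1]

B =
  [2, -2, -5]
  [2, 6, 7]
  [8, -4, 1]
A ⊗ B =
  [0, -4, -7]
  [0, -1, -4]
  [-3, -5, 0]

Apply the min-plus product entry-by-entry:
  C[0][0] = min over k of (A[0][0] + B[0][0] = -2 + 2 = 0, A[0][1] + B[1][0] = 9 + 2 = 11, A[0][2] + B[2][0] = 2 + 8 = 10) = 0 (attained at k = 0)
  C[0][1] = min over k of (A[0][0] + B[0][1] = -2 + -2 = -4, A[0][1] + B[1][1] = 9 + 6 = 15, A[0][2] + B[2][1] = 2 + -4 = -2) = -4 (attained at k = 0)
  C[0][2] = min over k of (A[0][0] + B[0][2] = -2 + -5 = -7, A[0][1] + B[1][2] = 9 + 7 = 16, A[0][2] + B[2][2] = 2 + 1 = 3) = -7 (attained at k = 0)
  C[1][0] = min over k of (A[1][0] + B[0][0] = 1 + 2 = 3, A[1][1] + B[1][0] = -2 + 2 = 0, A[1][2] + B[2][0] = 4 + 8 = 12) = 0 (attained at k = 1)
  C[1][1] = min over k of (A[1][0] + B[0][1] = 1 + -2 = -1, A[1][1] + B[1][1] = -2 + 6 = 4, A[1][2] + B[2][1] = 4 + -4 = 0) = -1 (attained at k = 0)
  C[1][2] = min over k of (A[1][0] + B[0][2] = 1 + -5 = -4, A[1][1] + B[1][2] = -2 + 7 = 5, A[1][2] + B[2][2] = 4 + 1 = 5) = -4 (attained at k = 0)
  C[2][0] = min over k of (A[2][0] + B[0][0] = 8 + 2 = 10, A[2][1] + B[1][0] = -5 + 2 = -3, A[2][2] + B[2][0] = -1 + 8 = 7) = -3 (attained at k = 1)
  C[2][1] = min over k of (A[2][0] + B[0][1] = 8 + -2 = 6, A[2][1] + B[1][1] = -5 + 6 = 1, A[2][2] + B[2][1] = -1 + -4 = -5) = -5 (attained at k = 2)
  C[2][2] = min over k of (A[2][0] + B[0][2] = 8 + -5 = 3, A[2][1] + B[1][2] = -5 + 7 = 2, A[2][2] + B[2][2] = -1 + 1 = 0) = 0 (attained at k = 2)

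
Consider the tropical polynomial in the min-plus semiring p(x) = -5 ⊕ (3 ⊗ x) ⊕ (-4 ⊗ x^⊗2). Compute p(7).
p(7) = -5

A tropical monomial a ⊗ x^⊗i evaluates to a + i · x. Evaluating each term at x = 7:
  Term 0 contributes -5 + 0 · 7 = -5
  Term 1 contributes 3 + 1 · 7 = 10
  Term 2 contributes -4 + 2 · 7 = 10
p(7) = ⊕ of these = min[-5, 10, 10] = -5.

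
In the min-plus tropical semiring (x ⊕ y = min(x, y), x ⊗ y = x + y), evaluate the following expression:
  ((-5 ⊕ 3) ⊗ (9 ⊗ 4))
((-5 ⊕ 3) ⊗ (9 ⊗ 4)) = 8

Expand innermost to outermost. Recall ⊕ takes the minimum of its arguments and ⊗ takes their sum. Working out the expression ((-5 ⊕ 3) ⊗ (9 ⊗ 4)) gives 8.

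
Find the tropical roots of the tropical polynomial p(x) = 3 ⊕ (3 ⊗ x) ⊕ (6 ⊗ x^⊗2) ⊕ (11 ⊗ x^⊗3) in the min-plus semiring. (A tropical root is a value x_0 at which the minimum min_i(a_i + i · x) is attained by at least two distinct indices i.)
Roots: {-5, -3, 0}

Each tropical root is a break point of the lower envelope of the lines y = a_i + i · x (there are 4 lines, with slopes 0, 1, ..., 3). Only the lines that attain the minimum somewhere contribute to roots; other lines are dominated. Here the surviving (envelope) indices are i = 3, i = 2, i = 1, i = 0.
Intersections between consecutive envelope lines give the roots: for adjacent envelope indices i < j the intersection is x = (a_i − a_j) / (j − i). Reading off the sorted break points: {-5, -3, 0}.
Verification: at each break x_0, at least two indices attain the minimum of min_i(a_i + i · x_0).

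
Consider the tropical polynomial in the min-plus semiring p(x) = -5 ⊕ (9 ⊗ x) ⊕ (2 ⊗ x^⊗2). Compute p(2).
p(2) = -5

A tropical monomial a ⊗ x^⊗i evaluates to a + i · x. Evaluating each term at x = 2:
  Term 0 contributes -5 + 0 · 2 = -5
  Term 1 contributes 9 + 1 · 2 = 11
  Term 2 contributes 2 + 2 · 2 = 6
p(2) = ⊕ of these = min[-5, 11, 6] = -5.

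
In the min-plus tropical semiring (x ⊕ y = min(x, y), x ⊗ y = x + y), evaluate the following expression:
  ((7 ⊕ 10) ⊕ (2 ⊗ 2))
((7 ⊕ 10) ⊕ (2 ⊗ 2)) = 4

Expand innermost to outermost. Recall ⊕ takes the minimum of its arguments and ⊗ takes their sum. Working out the expression ((7 ⊕ 10) ⊕ (2 ⊗ 2)) gives 4.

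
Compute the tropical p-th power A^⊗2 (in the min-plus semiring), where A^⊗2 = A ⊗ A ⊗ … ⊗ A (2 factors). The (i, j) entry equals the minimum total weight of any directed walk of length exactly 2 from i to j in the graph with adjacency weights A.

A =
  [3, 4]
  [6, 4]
A^⊗2 =
  [6, 7]
  [9, 8]

Each entry (A^⊗2)_ij equals the minimum over all length-2 walks i = v_0 → v_1 → … → v_2 = j of Σ_t A[v_t][v_{t+1}]. For example, for (i, j) = (0, 1) we minimise over 2 possible intermediate vertex sequences; the minimum is 7, attained along the walk 0 → 0 → 1.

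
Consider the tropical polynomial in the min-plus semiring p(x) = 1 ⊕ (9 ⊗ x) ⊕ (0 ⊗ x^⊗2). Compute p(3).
p(3) = 1

A tropical monomial a ⊗ x^⊗i evaluates to a + i · x. Evaluating each term at x = 3:
  Term 0 contributes 1 + 0 · 3 = 1
  Term 1 contributes 9 + 1 · 3 = 12
  Term 2 contributes 0 + 2 · 3 = 6
p(3) = ⊕ of these = min[1, 12, 6] = 1.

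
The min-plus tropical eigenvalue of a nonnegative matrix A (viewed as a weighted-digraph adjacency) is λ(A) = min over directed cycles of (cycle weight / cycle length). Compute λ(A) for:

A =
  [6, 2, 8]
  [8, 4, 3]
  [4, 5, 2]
λ(A) = 2

Enumerate directed cycles and compute their means (weight / length). Sample:
  cycle 0 → 0: weight = 6, length = 1, mean = 6/1 ≈ 6.000
  cycle 1 → 1: weight = 4, length = 1, mean = 4/1 ≈ 4.000
  cycle 2 → 2: weight = 2, length = 1, mean = 2/1 ≈ 2.000
  cycle 0 → 1 → 0: weight = 10, length = 2, mean = 10/2 ≈ 5.000
  cycle 0 → 2 → 0: weight = 12, length = 2, mean = 12/2 ≈ 6.000
  cycle 1 → 0 → 1: weight = 10, length = 2, mean = 10/2 ≈ 5.000
Minimum mean = 2.000, attained e.g. along the cycle 2 → 2 with weight 2 and length 1. So λ(A) = 2/1 = 2.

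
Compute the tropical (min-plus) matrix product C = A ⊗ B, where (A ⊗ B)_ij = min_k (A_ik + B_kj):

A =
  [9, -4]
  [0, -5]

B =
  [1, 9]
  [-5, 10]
A ⊗ B =
  [-9, 6]
  [-10, 5]

Apply the min-plus product entry-by-entry:
  C[0][0] = min over k of (A[0][0] + B[0][0] = 9 + 1 = 10, A[0][1] + B[1][0] = -4 + -5 = -9) = -9 (attained at k = 1)
  C[0][1] = min over k of (A[0][0] + B[0][1] = 9 + 9 = 18, A[0][1] + B[1][1] = -4 + 10 = 6) = 6 (attained at k = 1)
  C[1][0] = min over k of (A[1][0] + B[0][0] = 0 + 1 = 1, A[1][1] + B[1][0] = -5 + -5 = -10) = -10 (attained at k = 1)
  C[1][1] = min over k of (A[1][0] + B[0][1] = 0 + 9 = 9, A[1][1] + B[1][1] = -5 + 10 = 5) = 5 (attained at k = 1)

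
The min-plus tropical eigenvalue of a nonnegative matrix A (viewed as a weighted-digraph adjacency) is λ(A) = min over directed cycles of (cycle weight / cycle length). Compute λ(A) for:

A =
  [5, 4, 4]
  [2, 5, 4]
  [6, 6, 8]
λ(A) = 3

Enumerate directed cycles and compute their means (weight / length). Sample:
  cycle 0 → 0: weight = 5, length = 1, mean = 5/1 ≈ 5.000
  cycle 1 → 1: weight = 5, length = 1, mean = 5/1 ≈ 5.000
  cycle 2 → 2: weight = 8, length = 1, mean = 8/1 ≈ 8.000
  cycle 0 → 1 → 0: weight = 6, length = 2, mean = 6/2 ≈ 3.000
  cycle 0 → 2 → 0: weight = 10, length = 2, mean = 10/2 ≈ 5.000
  cycle 1 → 0 → 1: weight = 6, length = 2, mean = 6/2 ≈ 3.000
Minimum mean = 3.000, attained e.g. along the cycle 0 → 1 → 0 with weight 6 and length 2. So λ(A) = 6/2 = 3.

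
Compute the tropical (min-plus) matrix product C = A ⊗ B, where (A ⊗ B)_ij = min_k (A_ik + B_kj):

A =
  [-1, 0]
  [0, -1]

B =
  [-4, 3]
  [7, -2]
A ⊗ B =
  [-5, -2]
  [-4, -3]

Apply the min-plus product entry-by-entry:
  C[0][0] = min over k of (A[0][0] + B[0][0] = -1 + -4 = -5, A[0][1] + B[1][0] = 0 + 7 = 7) = -5 (attained at k = 0)
  C[0][1] = min over k of (A[0][0] + B[0][1] = -1 + 3 = 2, A[0][1] + B[1][1] = 0 + -2 = -2) = -2 (attained at k = 1)
  C[1][0] = min over k of (A[1][0] + B[0][0] = 0 + -4 = -4, A[1][1] + B[1][0] = -1 + 7 = 6) = -4 (attained at k = 0)
  C[1][1] = min over k of (A[1][0] + B[0][1] = 0 + 3 = 3, A[1][1] + B[1][1] = -1 + -2 = -3) = -3 (attained at k = 1)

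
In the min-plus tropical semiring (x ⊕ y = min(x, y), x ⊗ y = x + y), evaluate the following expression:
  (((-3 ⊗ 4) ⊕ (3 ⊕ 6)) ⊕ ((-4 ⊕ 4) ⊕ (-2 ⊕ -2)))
(((-3 ⊗ 4) ⊕ (3 ⊕ 6)) ⊕ ((-4 ⊕ 4) ⊕ (-2 ⊕ -2))) = -4

Expand innermost to outermost. Recall ⊕ takes the minimum of its arguments and ⊗ takes their sum. Working out the expression (((-3 ⊗ 4) ⊕ (3 ⊕ 6)) ⊕ ((-4 ⊕ 4) ⊕ (-2 ⊕ -2))) gives -4.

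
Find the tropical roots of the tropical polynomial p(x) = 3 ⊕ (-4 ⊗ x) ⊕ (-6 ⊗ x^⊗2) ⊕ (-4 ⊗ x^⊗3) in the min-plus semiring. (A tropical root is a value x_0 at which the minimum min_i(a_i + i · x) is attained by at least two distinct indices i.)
Roots: {-2, 2, 7}

Each tropical root is a break point of the lower envelope of the lines y = a_i + i · x (there are 4 lines, with slopes 0, 1, ..., 3). Only the lines that attain the minimum somewhere contribute to roots; other lines are dominated. Here the surviving (envelope) indices are i = 3, i = 2, i = 1, i = 0.
Intersections between consecutive envelope lines give the roots: for adjacent envelope indices i < j the intersection is x = (a_i − a_j) / (j − i). Reading off the sorted break points: {-2, 2, 7}.
Verification: at each break x_0, at least two indices attain the minimum of min_i(a_i + i · x_0).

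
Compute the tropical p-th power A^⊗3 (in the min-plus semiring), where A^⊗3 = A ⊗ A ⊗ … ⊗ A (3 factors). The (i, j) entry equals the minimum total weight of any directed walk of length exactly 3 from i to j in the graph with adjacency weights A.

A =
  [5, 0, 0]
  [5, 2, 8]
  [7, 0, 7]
A^⊗3 =
  [5, 2, 5]
  [9, 5, 7]
  [7, 4, 5]

Each entry (A^⊗3)_ij equals the minimum over all length-3 walks i = v_0 → v_1 → … → v_3 = j of Σ_t A[v_t][v_{t+1}]. For example, for (i, j) = (0, 2) we minimise over 9 possible intermediate vertex sequences; the minimum is 5, attained along the walk 0 → 1 → 0 → 2.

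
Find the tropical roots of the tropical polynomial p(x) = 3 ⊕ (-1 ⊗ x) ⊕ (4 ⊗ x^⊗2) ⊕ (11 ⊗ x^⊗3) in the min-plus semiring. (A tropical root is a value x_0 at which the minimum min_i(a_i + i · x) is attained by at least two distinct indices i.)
Roots: {-7, -5, 4}

Each tropical root is a break point of the lower envelope of the lines y = a_i + i · x (there are 4 lines, with slopes 0, 1, ..., 3). Only the lines that attain the minimum somewhere contribute to roots; other lines are dominated. Here the surviving (envelope) indices are i = 3, i = 2, i = 1, i = 0.
Intersections between consecutive envelope lines give the roots: for adjacent envelope indices i < j the intersection is x = (a_i − a_j) / (j − i). Reading off the sorted break points: {-7, -5, 4}.
Verification: at each break x_0, at least two indices attain the minimum of min_i(a_i + i · x_0).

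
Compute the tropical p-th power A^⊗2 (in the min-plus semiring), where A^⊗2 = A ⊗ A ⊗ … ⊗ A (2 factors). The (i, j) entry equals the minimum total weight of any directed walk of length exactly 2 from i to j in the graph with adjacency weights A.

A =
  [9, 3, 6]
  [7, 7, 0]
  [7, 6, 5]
A^⊗2 =
  [10, 10, 3]
  [7, 6, 5]
  [12, 10, 6]

Each entry (A^⊗2)_ij equals the minimum over all length-2 walks i = v_0 → v_1 → … → v_2 = j of Σ_t A[v_t][v_{t+1}]. For example, for (i, j) = (0, 2) we minimise over 3 possible intermediate vertex sequences; the minimum is 3, attained along the walk 0 → 1 → 2.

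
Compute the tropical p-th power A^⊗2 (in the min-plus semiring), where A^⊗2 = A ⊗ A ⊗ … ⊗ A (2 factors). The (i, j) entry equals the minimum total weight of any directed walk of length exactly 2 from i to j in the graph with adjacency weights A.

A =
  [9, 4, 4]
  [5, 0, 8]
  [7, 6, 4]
A^⊗2 =
  [9, 4, 8]
  [5, 0, 8]
  [11, 6, 8]

Each entry (A^⊗2)_ij equals the minimum over all length-2 walks i = v_0 → v_1 → … → v_2 = j of Σ_t A[v_t][v_{t+1}]. For example, for (i, j) = (0, 2) we minimise over 3 possible intermediate vertex sequences; the minimum is 8, attained along the walk 0 → 2 → 2.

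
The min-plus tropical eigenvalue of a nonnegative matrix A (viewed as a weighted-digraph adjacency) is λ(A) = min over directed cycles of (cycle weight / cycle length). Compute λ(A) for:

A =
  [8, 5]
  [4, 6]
λ(A) = 9/2

Enumerate directed cycles and compute their means (weight / length). Sample:
  cycle 0 → 0: weight = 8, length = 1, mean = 8/1 ≈ 8.000
  cycle 1 → 1: weight = 6, length = 1, mean = 6/1 ≈ 6.000
  cycle 0 → 1 → 0: weight = 9, length = 2, mean = 9/2 ≈ 4.500
  cycle 1 → 0 → 1: weight = 9, length = 2, mean = 9/2 ≈ 4.500
Minimum mean = 4.500, attained e.g. along the cycle 0 → 1 → 0 with weight 9 and length 2. So λ(A) = 9/2 = 9/2.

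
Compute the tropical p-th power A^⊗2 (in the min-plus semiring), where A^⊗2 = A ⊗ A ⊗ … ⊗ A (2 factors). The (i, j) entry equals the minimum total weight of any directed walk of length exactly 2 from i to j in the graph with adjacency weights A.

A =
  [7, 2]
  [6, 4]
A^⊗2 =
  [8, 6]
  [10, 8]

Each entry (A^⊗2)_ij equals the minimum over all length-2 walks i = v_0 → v_1 → … → v_2 = j of Σ_t A[v_t][v_{t+1}]. For example, for (i, j) = (0, 1) we minimise over 2 possible intermediate vertex sequences; the minimum is 6, attained along the walk 0 → 1 → 1.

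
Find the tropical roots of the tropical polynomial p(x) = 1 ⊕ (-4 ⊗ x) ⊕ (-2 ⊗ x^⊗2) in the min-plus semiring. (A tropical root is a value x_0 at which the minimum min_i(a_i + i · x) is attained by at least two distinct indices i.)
Roots: {-2, 5}

Each tropical root is a break point of the lower envelope of the lines y = a_i + i · x (there are 3 lines, with slopes 0, 1, ..., 2). Only the lines that attain the minimum somewhere contribute to roots; other lines are dominated. Here the surviving (envelope) indices are i = 2, i = 1, i = 0.
Intersections between consecutive envelope lines give the roots: for adjacent envelope indices i < j the intersection is x = (a_i − a_j) / (j − i). Reading off the sorted break points: {-2, 5}.
Verification: at each break x_0, at least two indices attain the minimum of min_i(a_i + i · x_0).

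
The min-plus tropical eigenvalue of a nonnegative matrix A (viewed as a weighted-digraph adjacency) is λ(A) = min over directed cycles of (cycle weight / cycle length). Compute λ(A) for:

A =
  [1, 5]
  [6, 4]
λ(A) = 1

Enumerate directed cycles and compute their means (weight / length). Sample:
  cycle 0 → 0: weight = 1, length = 1, mean = 1/1 ≈ 1.000
  cycle 1 → 1: weight = 4, length = 1, mean = 4/1 ≈ 4.000
  cycle 0 → 1 → 0: weight = 11, length = 2, mean = 11/2 ≈ 5.500
  cycle 1 → 0 → 1: weight = 11, length = 2, mean = 11/2 ≈ 5.500
Minimum mean = 1.000, attained e.g. along the cycle 0 → 0 with weight 1 and length 1. So λ(A) = 1/1 = 1.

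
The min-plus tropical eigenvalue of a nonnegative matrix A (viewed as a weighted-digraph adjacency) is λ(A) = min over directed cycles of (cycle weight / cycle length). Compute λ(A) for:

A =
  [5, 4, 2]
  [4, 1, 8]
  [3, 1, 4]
λ(A) = 1

Enumerate directed cycles and compute their means (weight / length). Sample:
  cycle 0 → 0: weight = 5, length = 1, mean = 5/1 ≈ 5.000
  cycle 1 → 1: weight = 1, length = 1, mean = 1/1 ≈ 1.000
  cycle 2 → 2: weight = 4, length = 1, mean = 4/1 ≈ 4.000
  cycle 0 → 1 → 0: weight = 8, length = 2, mean = 8/2 ≈ 4.000
  cycle 0 → 2 → 0: weight = 5, length = 2, mean = 5/2 ≈ 2.500
  cycle 1 → 0 → 1: weight = 8, length = 2, mean = 8/2 ≈ 4.000
Minimum mean = 1.000, attained e.g. along the cycle 1 → 1 with weight 1 and length 1. So λ(A) = 1/1 = 1.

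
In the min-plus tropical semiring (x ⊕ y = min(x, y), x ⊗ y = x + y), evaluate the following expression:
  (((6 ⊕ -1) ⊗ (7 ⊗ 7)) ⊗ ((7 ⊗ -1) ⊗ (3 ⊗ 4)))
(((6 ⊕ -1) ⊗ (7 ⊗ 7)) ⊗ ((7 ⊗ -1) ⊗ (3 ⊗ 4))) = 26

Expand innermost to outermost. Recall ⊕ takes the minimum of its arguments and ⊗ takes their sum. Working out the expression (((6 ⊕ -1) ⊗ (7 ⊗ 7)) ⊗ ((7 ⊗ -1) ⊗ (3 ⊗ 4))) gives 26.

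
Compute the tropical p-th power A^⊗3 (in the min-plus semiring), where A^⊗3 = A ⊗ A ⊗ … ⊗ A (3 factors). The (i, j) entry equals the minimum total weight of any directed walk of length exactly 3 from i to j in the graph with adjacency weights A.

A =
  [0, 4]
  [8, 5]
A^⊗3 =
  [0, 4]
  [8, 12]

Each entry (A^⊗3)_ij equals the minimum over all length-3 walks i = v_0 → v_1 → … → v_3 = j of Σ_t A[v_t][v_{t+1}]. For example, for (i, j) = (0, 1) we minimise over 4 possible intermediate vertex sequences; the minimum is 4, attained along the walk 0 → 0 → 0 → 1.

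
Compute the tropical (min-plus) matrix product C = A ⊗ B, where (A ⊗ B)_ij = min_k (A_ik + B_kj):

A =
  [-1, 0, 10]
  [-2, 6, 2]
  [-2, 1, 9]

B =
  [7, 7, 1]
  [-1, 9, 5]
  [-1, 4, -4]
A ⊗ B =
  [-1, 6, 0]
  [1, 5, -2]
  [0, 5, -1]

Apply the min-plus product entry-by-entry:
  C[0][0] = min over k of (A[0][0] + B[0][0] = -1 + 7 = 6, A[0][1] + B[1][0] = 0 + -1 = -1, A[0][2] + B[2][0] = 10 + -1 = 9) = -1 (attained at k = 1)
  C[0][1] = min over k of (A[0][0] + B[0][1] = -1 + 7 = 6, A[0][1] + B[1][1] = 0 + 9 = 9, A[0][2] + B[2][1] = 10 + 4 = 14) = 6 (attained at k = 0)
  C[0][2] = min over k of (A[0][0] + B[0][2] = -1 + 1 = 0, A[0][1] + B[1][2] = 0 + 5 = 5, A[0][2] + B[2][2] = 10 + -4 = 6) = 0 (attained at k = 0)
  C[1][0] = min over k of (A[1][0] + B[0][0] = -2 + 7 = 5, A[1][1] + B[1][0] = 6 + -1 = 5, A[1][2] + B[2][0] = 2 + -1 = 1) = 1 (attained at k = 2)
  C[1][1] = min over k of (A[1][0] + B[0][1] = -2 + 7 = 5, A[1][1] + B[1][1] = 6 + 9 = 15, A[1][2] + B[2][1] = 2 + 4 = 6) = 5 (attained at k = 0)
  C[1][2] = min over k of (A[1][0] + B[0][2] = -2 + 1 = -1, A[1][1] + B[1][2] = 6 + 5 = 11, A[1][2] + B[2][2] = 2 + -4 = -2) = -2 (attained at k = 2)
  C[2][0] = min over k of (A[2][0] + B[0][0] = -2 + 7 = 5, A[2][1] + B[1][0] = 1 + -1 = 0, A[2][2] + B[2][0] = 9 + -1 = 8) = 0 (attained at k = 1)
  C[2][1] = min over k of (A[2][0] + B[0][1] = -2 + 7 = 5, A[2][1] + B[1][1] = 1 + 9 = 10, A[2][2] + B[2][1] = 9 + 4 = 13) = 5 (attained at k = 0)
  C[2][2] = min over k of (A[2][0] + B[0][2] = -2 + 1 = -1, A[2][1] + B[1][2] = 1 + 5 = 6, A[2][2] + B[2][2] = 9 + -4 = 5) = -1 (attained at k = 0)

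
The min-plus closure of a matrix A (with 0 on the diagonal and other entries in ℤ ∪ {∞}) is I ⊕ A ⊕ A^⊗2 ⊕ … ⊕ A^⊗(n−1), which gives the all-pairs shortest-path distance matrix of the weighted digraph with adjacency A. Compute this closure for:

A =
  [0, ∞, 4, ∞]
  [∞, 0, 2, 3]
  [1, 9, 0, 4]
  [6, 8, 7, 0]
Closure =
  [0, 13, 4, 8]
  [3, 0, 2, 3]
  [1, 9, 0, 4]
  [6, 8, 7, 0]

This is the Floyd-Warshall all-pairs shortest-path computation. For each intermediate vertex k = 0, 1, …, 3, update dist[i][j] ← min(dist[i][j], dist[i][k] + dist[k][j]). The final matrix gives, for each (i, j), the minimum total weight of any directed path from i to j (possibly empty when i = j).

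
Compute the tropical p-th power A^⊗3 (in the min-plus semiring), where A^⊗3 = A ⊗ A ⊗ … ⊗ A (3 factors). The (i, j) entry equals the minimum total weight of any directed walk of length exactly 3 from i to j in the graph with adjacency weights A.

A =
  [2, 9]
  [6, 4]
A^⊗3 =
  [6, 13]
  [10, 12]

Each entry (A^⊗3)_ij equals the minimum over all length-3 walks i = v_0 → v_1 → … → v_3 = j of Σ_t A[v_t][v_{t+1}]. For example, for (i, j) = (0, 1) we minimise over 4 possible intermediate vertex sequences; the minimum is 13, attained along the walk 0 → 0 → 0 → 1.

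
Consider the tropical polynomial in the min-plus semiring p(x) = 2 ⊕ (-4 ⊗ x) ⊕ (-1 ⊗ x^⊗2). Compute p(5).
p(5) = 1

A tropical monomial a ⊗ x^⊗i evaluates to a + i · x. Evaluating each term at x = 5:
  Term 0 contributes 2 + 0 · 5 = 2
  Term 1 contributes -4 + 1 · 5 = 1
  Term 2 contributes -1 + 2 · 5 = 9
p(5) = ⊕ of these = min[2, 1, 9] = 1.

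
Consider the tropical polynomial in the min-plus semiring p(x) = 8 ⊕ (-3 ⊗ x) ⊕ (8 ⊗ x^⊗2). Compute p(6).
p(6) = 3

A tropical monomial a ⊗ x^⊗i evaluates to a + i · x. Evaluating each term at x = 6:
  Term 0 contributes 8 + 0 · 6 = 8
  Term 1 contributes -3 + 1 · 6 = 3
  Term 2 contributes 8 + 2 · 6 = 20
p(6) = ⊕ of these = min[8, 3, 20] = 3.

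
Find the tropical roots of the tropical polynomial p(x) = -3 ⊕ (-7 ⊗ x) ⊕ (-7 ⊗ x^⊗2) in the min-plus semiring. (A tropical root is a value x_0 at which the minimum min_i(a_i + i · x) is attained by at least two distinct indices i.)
Roots: {0, 4}

Each tropical root is a break point of the lower envelope of the lines y = a_i + i · x (there are 3 lines, with slopes 0, 1, ..., 2). Only the lines that attain the minimum somewhere contribute to roots; other lines are dominated. Here the surviving (envelope) indices are i = 2, i = 1, i = 0.
Intersections between consecutive envelope lines give the roots: for adjacent envelope indices i < j the intersection is x = (a_i − a_j) / (j − i). Reading off the sorted break points: {0, 4}.
Verification: at each break x_0, at least two indices attain the minimum of min_i(a_i + i · x_0).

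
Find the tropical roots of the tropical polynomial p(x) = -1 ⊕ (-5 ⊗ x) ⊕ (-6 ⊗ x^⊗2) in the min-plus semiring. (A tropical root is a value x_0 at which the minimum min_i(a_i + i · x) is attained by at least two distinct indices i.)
Roots: {1, 4}

Each tropical root is a break point of the lower envelope of the lines y = a_i + i · x (there are 3 lines, with slopes 0, 1, ..., 2). Only the lines that attain the minimum somewhere contribute to roots; other lines are dominated. Here the surviving (envelope) indices are i = 2, i = 1, i = 0.
Intersections between consecutive envelope lines give the roots: for adjacent envelope indices i < j the intersection is x = (a_i − a_j) / (j − i). Reading off the sorted break points: {1, 4}.
Verification: at each break x_0, at least two indices attain the minimum of min_i(a_i + i · x_0).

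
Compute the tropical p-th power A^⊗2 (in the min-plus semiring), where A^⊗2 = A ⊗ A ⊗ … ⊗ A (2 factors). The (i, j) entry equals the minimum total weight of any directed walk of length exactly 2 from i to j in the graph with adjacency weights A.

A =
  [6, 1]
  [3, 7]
A^⊗2 =
  [4, 7]
  [9, 4]

Each entry (A^⊗2)_ij equals the minimum over all length-2 walks i = v_0 → v_1 → … → v_2 = j of Σ_t A[v_t][v_{t+1}]. For example, for (i, j) = (0, 1) we minimise over 2 possible intermediate vertex sequences; the minimum is 7, attained along the walk 0 → 0 → 1.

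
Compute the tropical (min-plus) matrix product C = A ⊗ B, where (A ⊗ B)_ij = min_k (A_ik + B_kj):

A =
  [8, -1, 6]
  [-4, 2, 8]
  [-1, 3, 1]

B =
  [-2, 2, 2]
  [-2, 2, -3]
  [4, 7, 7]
A ⊗ B =
  [-3, 1, -4]
  [-6, -2, -2]
  [-3, 1, 0]

Apply the min-plus product entry-by-entry:
  C[0][0] = min over k of (A[0][0] + B[0][0] = 8 + -2 = 6, A[0][1] + B[1][0] = -1 + -2 = -3, A[0][2] + B[2][0] = 6 + 4 = 10) = -3 (attained at k = 1)
  C[0][1] = min over k of (A[0][0] + B[0][1] = 8 + 2 = 10, A[0][1] + B[1][1] = -1 + 2 = 1, A[0][2] + B[2][1] = 6 + 7 = 13) = 1 (attained at k = 1)
  C[0][2] = min over k of (A[0][0] + B[0][2] = 8 + 2 = 10, A[0][1] + B[1][2] = -1 + -3 = -4, A[0][2] + B[2][2] = 6 + 7 = 13) = -4 (attained at k = 1)
  C[1][0] = min over k of (A[1][0] + B[0][0] = -4 + -2 = -6, A[1][1] + B[1][0] = 2 + -2 = 0, A[1][2] + B[2][0] = 8 + 4 = 12) = -6 (attained at k = 0)
  C[1][1] = min over k of (A[1][0] + B[0][1] = -4 + 2 = -2, A[1][1] + B[1][1] = 2 + 2 = 4, A[1][2] + B[2][1] = 8 + 7 = 15) = -2 (attained at k = 0)
  C[1][2] = min over k of (A[1][0] + B[0][2] = -4 + 2 = -2, A[1][1] + B[1][2] = 2 + -3 = -1, A[1][2] + B[2][2] = 8 + 7 = 15) = -2 (attained at k = 0)
  C[2][0] = min over k of (A[2][0] + B[0][0] = -1 + -2 = -3, A[2][1] + B[1][0] = 3 + -2 = 1, A[2][2] + B[2][0] = 1 + 4 = 5) = -3 (attained at k = 0)
  C[2][1] = min over k of (A[2][0] + B[0][1] = -1 + 2 = 1, A[2][1] + B[1][1] = 3 + 2 = 5, A[2][2] + B[2][1] = 1 + 7 = 8) = 1 (attained at k = 0)
  C[2][2] = min over k of (A[2][0] + B[0][2] = -1 + 2 = 1, A[2][1] + B[1][2] = 3 + -3 = 0, A[2][2] + B[2][2] = 1 + 7 = 8) = 0 (attained at k = 1)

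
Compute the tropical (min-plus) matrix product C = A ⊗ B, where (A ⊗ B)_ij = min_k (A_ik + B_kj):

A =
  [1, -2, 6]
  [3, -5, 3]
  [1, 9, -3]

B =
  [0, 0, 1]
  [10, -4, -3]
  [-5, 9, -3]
A ⊗ B =
  [1, -6, -5]
  [-2, -9, -8]
  [-8, 1, -6]

Apply the min-plus product entry-by-entry:
  C[0][0] = min over k of (A[0][0] + B[0][0] = 1 + 0 = 1, A[0][1] + B[1][0] = -2 + 10 = 8, A[0][2] + B[2][0] = 6 + -5 = 1) = 1 (attained at k = 0)
  C[0][1] = min over k of (A[0][0] + B[0][1] = 1 + 0 = 1, A[0][1] + B[1][1] = -2 + -4 = -6, A[0][2] + B[2][1] = 6 + 9 = 15) = -6 (attained at k = 1)
  C[0][2] = min over k of (A[0][0] + B[0][2] = 1 + 1 = 2, A[0][1] + B[1][2] = -2 + -3 = -5, A[0][2] + B[2][2] = 6 + -3 = 3) = -5 (attained at k = 1)
  C[1][0] = min over k of (A[1][0] + B[0][0] = 3 + 0 = 3, A[1][1] + B[1][0] = -5 + 10 = 5, A[1][2] + B[2][0] = 3 + -5 = -2) = -2 (attained at k = 2)
  C[1][1] = min over k of (A[1][0] + B[0][1] = 3 + 0 = 3, A[1][1] + B[1][1] = -5 + -4 = -9, A[1][2] + B[2][1] = 3 + 9 = 12) = -9 (attained at k = 1)
  C[1][2] = min over k of (A[1][0] + B[0][2] = 3 + 1 = 4, A[1][1] + B[1][2] = -5 + -3 = -8, A[1][2] + B[2][2] = 3 + -3 = 0) = -8 (attained at k = 1)
  C[2][0] = min over k of (A[2][0] + B[0][0] = 1 + 0 = 1, A[2][1] + B[1][0] = 9 + 10 = 19, A[2][2] + B[2][0] = -3 + -5 = -8) = -8 (attained at k = 2)
  C[2][1] = min over k of (A[2][0] + B[0][1] = 1 + 0 = 1, A[2][1] + B[1][1] = 9 + -4 = 5, A[2][2] + B[2][1] = -3 + 9 = 6) = 1 (attained at k = 0)
  C[2][2] = min over k of (A[2][0] + B[0][2] = 1 + 1 = 2, A[2][1] + B[1][2] = 9 + -3 = 6, A[2][2] + B[2][2] = -3 + -3 = -6) = -6 (attained at k = 2)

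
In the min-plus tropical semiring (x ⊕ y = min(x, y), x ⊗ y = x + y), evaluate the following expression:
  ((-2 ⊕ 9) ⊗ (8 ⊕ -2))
((-2 ⊕ 9) ⊗ (8 ⊕ -2)) = -4

Expand innermost to outermost. Recall ⊕ takes the minimum of its arguments and ⊗ takes their sum. Working out the expression ((-2 ⊕ 9) ⊗ (8 ⊕ -2)) gives -4.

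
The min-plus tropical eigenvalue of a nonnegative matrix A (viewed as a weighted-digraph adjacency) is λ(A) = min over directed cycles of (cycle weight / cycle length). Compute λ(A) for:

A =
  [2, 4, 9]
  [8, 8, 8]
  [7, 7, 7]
λ(A) = 2

Enumerate directed cycles and compute their means (weight / length). Sample:
  cycle 0 → 0: weight = 2, length = 1, mean = 2/1 ≈ 2.000
  cycle 1 → 1: weight = 8, length = 1, mean = 8/1 ≈ 8.000
  cycle 2 → 2: weight = 7, length = 1, mean = 7/1 ≈ 7.000
  cycle 0 → 1 → 0: weight = 12, length = 2, mean = 12/2 ≈ 6.000
  cycle 0 → 2 → 0: weight = 16, length = 2, mean = 16/2 ≈ 8.000
  cycle 1 → 0 → 1: weight = 12, length = 2, mean = 12/2 ≈ 6.000
Minimum mean = 2.000, attained e.g. along the cycle 0 → 0 with weight 2 and length 1. So λ(A) = 2/1 = 2.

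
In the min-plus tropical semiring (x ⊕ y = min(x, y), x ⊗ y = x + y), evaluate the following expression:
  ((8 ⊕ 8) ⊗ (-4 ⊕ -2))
((8 ⊕ 8) ⊗ (-4 ⊕ -2)) = 4

Expand innermost to outermost. Recall ⊕ takes the minimum of its arguments and ⊗ takes their sum. Working out the expression ((8 ⊕ 8) ⊗ (-4 ⊕ -2)) gives 4.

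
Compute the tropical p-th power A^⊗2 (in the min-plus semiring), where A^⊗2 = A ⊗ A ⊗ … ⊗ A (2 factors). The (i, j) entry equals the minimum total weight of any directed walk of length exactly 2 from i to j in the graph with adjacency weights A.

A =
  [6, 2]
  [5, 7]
A^⊗2 =
  [7, 8]
  [11, 7]

Each entry (A^⊗2)_ij equals the minimum over all length-2 walks i = v_0 → v_1 → … → v_2 = j of Σ_t A[v_t][v_{t+1}]. For example, for (i, j) = (0, 1) we minimise over 2 possible intermediate vertex sequences; the minimum is 8, attained along the walk 0 → 0 → 1.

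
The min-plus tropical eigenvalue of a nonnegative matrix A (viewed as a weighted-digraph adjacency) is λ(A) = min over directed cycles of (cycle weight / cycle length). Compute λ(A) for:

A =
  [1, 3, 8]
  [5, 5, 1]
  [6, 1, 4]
λ(A) = 1

Enumerate directed cycles and compute their means (weight / length). Sample:
  cycle 0 → 0: weight = 1, length = 1, mean = 1/1 ≈ 1.000
  cycle 1 → 1: weight = 5, length = 1, mean = 5/1 ≈ 5.000
  cycle 2 → 2: weight = 4, length = 1, mean = 4/1 ≈ 4.000
  cycle 0 → 1 → 0: weight = 8, length = 2, mean = 8/2 ≈ 4.000
  cycle 0 → 2 → 0: weight = 14, length = 2, mean = 14/2 ≈ 7.000
  cycle 1 → 0 → 1: weight = 8, length = 2, mean = 8/2 ≈ 4.000
Minimum mean = 1.000, attained e.g. along the cycle 0 → 0 with weight 1 and length 1. So λ(A) = 1/1 = 1.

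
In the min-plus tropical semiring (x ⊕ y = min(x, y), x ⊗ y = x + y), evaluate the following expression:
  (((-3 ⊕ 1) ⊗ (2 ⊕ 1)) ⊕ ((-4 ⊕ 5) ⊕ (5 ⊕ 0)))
(((-3 ⊕ 1) ⊗ (2 ⊕ 1)) ⊕ ((-4 ⊕ 5) ⊕ (5 ⊕ 0))) = -4

Expand innermost to outermost. Recall ⊕ takes the minimum of its arguments and ⊗ takes their sum. Working out the expression (((-3 ⊕ 1) ⊗ (2 ⊕ 1)) ⊕ ((-4 ⊕ 5) ⊕ (5 ⊕ 0))) gives -4.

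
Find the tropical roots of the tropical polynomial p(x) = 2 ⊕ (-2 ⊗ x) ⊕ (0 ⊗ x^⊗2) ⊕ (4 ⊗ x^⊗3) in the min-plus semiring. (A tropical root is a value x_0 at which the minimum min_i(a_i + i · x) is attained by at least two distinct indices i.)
Roots: {-4, -2, 4}

Each tropical root is a break point of the lower envelope of the lines y = a_i + i · x (there are 4 lines, with slopes 0, 1, ..., 3). Only the lines that attain the minimum somewhere contribute to roots; other lines are dominated. Here the surviving (envelope) indices are i = 3, i = 2, i = 1, i = 0.
Intersections between consecutive envelope lines give the roots: for adjacent envelope indices i < j the intersection is x = (a_i − a_j) / (j − i). Reading off the sorted break points: {-4, -2, 4}.
Verification: at each break x_0, at least two indices attain the minimum of min_i(a_i + i · x_0).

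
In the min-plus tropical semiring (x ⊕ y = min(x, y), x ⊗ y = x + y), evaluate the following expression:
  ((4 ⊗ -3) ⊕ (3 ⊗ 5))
((4 ⊗ -3) ⊕ (3 ⊗ 5)) = 1

Expand innermost to outermost. Recall ⊕ takes the minimum of its arguments and ⊗ takes their sum. Working out the expression ((4 ⊗ -3) ⊕ (3 ⊗ 5)) gives 1.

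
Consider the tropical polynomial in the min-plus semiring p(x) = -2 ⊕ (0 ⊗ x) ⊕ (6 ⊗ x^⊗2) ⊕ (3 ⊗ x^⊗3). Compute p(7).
p(7) = -2

A tropical monomial a ⊗ x^⊗i evaluates to a + i · x. Evaluating each term at x = 7:
  Term 0 contributes -2 + 0 · 7 = -2
  Term 1 contributes 0 + 1 · 7 = 7
  Term 2 contributes 6 + 2 · 7 = 20
  Term 3 contributes 3 + 3 · 7 = 24
p(7) = ⊕ of these = min[-2, 7, 20, 24] = -2.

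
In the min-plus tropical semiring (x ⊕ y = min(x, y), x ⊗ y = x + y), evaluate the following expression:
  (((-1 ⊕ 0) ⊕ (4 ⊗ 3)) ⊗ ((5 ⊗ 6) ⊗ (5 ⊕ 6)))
(((-1 ⊕ 0) ⊕ (4 ⊗ 3)) ⊗ ((5 ⊗ 6) ⊗ (5 ⊕ 6))) = 15

Expand innermost to outermost. Recall ⊕ takes the minimum of its arguments and ⊗ takes their sum. Working out the expression (((-1 ⊕ 0) ⊕ (4 ⊗ 3)) ⊗ ((5 ⊗ 6) ⊗ (5 ⊕ 6))) gives 15.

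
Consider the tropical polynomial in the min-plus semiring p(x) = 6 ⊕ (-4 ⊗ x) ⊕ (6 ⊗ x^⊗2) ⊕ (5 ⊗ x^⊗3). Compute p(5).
p(5) = 1

A tropical monomial a ⊗ x^⊗i evaluates to a + i · x. Evaluating each term at x = 5:
  Term 0 contributes 6 + 0 · 5 = 6
  Term 1 contributes -4 + 1 · 5 = 1
  Term 2 contributes 6 + 2 · 5 = 16
  Term 3 contributes 5 + 3 · 5 = 20
p(5) = ⊕ of these = min[6, 1, 16, 20] = 1.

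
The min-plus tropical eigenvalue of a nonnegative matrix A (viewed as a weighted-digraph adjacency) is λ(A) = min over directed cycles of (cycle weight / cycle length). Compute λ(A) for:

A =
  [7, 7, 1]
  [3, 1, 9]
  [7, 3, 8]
λ(A) = 1

Enumerate directed cycles and compute their means (weight / length). Sample:
  cycle 0 → 0: weight = 7, length = 1, mean = 7/1 ≈ 7.000
  cycle 1 → 1: weight = 1, length = 1, mean = 1/1 ≈ 1.000
  cycle 2 → 2: weight = 8, length = 1, mean = 8/1 ≈ 8.000
  cycle 0 → 1 → 0: weight = 10, length = 2, mean = 10/2 ≈ 5.000
  cycle 0 → 2 → 0: weight = 8, length = 2, mean = 8/2 ≈ 4.000
  cycle 1 → 0 → 1: weight = 10, length = 2, mean = 10/2 ≈ 5.000
Minimum mean = 1.000, attained e.g. along the cycle 1 → 1 with weight 1 and length 1. So λ(A) = 1/1 = 1.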